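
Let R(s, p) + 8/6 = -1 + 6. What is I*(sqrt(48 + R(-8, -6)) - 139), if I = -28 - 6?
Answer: 4726 - 34*sqrt(465)/3 ≈ 4481.6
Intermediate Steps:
I = -34
R(s, p) = 11/3 (R(s, p) = -4/3 + (-1 + 6) = -4/3 + 5 = 11/3)
I*(sqrt(48 + R(-8, -6)) - 139) = -34*(sqrt(48 + 11/3) - 139) = -34*(sqrt(155/3) - 139) = -34*(sqrt(465)/3 - 139) = -34*(-139 + sqrt(465)/3) = 4726 - 34*sqrt(465)/3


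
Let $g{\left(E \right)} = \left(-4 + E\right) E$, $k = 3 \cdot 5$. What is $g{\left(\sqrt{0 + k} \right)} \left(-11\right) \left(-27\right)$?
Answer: $4455 - 1188 \sqrt{15} \approx -146.1$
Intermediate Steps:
$k = 15$
$g{\left(E \right)} = E \left(-4 + E\right)$
$g{\left(\sqrt{0 + k} \right)} \left(-11\right) \left(-27\right) = \sqrt{0 + 15} \left(-4 + \sqrt{0 + 15}\right) \left(-11\right) \left(-27\right) = \sqrt{15} \left(-4 + \sqrt{15}\right) \left(-11\right) \left(-27\right) = - 11 \sqrt{15} \left(-4 + \sqrt{15}\right) \left(-27\right) = 297 \sqrt{15} \left(-4 + \sqrt{15}\right)$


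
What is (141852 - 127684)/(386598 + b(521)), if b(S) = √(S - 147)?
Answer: 2738660232/74729006615 - 7084*√374/74729006615 ≈ 0.036646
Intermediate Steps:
b(S) = √(-147 + S)
(141852 - 127684)/(386598 + b(521)) = (141852 - 127684)/(386598 + √(-147 + 521)) = 14168/(386598 + √374)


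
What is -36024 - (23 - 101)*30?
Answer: -33684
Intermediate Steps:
-36024 - (23 - 101)*30 = -36024 - (-78)*30 = -36024 - 1*(-2340) = -36024 + 2340 = -33684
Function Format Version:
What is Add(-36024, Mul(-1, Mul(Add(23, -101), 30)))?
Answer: -33684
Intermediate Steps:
Add(-36024, Mul(-1, Mul(Add(23, -101), 30))) = Add(-36024, Mul(-1, Mul(-78, 30))) = Add(-36024, Mul(-1, -2340)) = Add(-36024, 2340) = -33684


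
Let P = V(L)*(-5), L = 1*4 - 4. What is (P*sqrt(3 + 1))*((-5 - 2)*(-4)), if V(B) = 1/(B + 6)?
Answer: -140/3 ≈ -46.667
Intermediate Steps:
L = 0 (L = 4 - 4 = 0)
V(B) = 1/(6 + B)
P = -5/6 (P = -5/(6 + 0) = -5/6 ≈ -0.83333)
(P*sqrt(3 + 1))*((-5 - 2)*(-4)) = (-5*sqrt(3 + 1)/6)*((-5 - 2)*(-4)) = (-5*sqrt(4)/6)*(-7*(-4)) = -5/6*2*28 = -5/3*28 = -140/3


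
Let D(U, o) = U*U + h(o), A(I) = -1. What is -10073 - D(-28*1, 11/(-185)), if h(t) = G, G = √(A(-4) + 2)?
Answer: -10858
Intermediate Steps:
G = 1 (G = √(-1 + 2) = √1 = 1)
h(t) = 1
D(U, o) = 1 + U² (D(U, o) = U*U + 1 = U² + 1 = 1 + U²)
-10073 - D(-28*1, 11/(-185)) = -10073 - (1 + (-28*1)²) = -10073 - (1 + (-28)²) = -10073 - (1 + 784) = -10073 - 1*785 = -10073 - 785 = -10858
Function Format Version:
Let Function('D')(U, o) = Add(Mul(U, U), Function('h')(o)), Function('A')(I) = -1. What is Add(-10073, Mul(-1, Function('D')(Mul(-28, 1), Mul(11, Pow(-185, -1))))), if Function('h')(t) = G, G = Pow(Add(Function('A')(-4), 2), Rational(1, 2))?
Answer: -10858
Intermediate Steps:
G = 1 (G = Pow(Add(-1, 2), Rational(1, 2)) = Pow(1, Rational(1, 2)) = 1)
Function('h')(t) = 1
Function('D')(U, o) = Add(1, Pow(U, 2)) (Function('D')(U, o) = Add(Mul(U, U), 1) = Add(Pow(U, 2), 1) = Add(1, Pow(U, 2)))
Add(-10073, Mul(-1, Function('D')(Mul(-28, 1), Mul(11, Pow(-185, -1))))) = Add(-10073, Mul(-1, Add(1, Pow(Mul(-28, 1), 2)))) = Add(-10073, Mul(-1, Add(1, Pow(-28, 2)))) = Add(-10073, Mul(-1, Add(1, 784))) = Add(-10073, Mul(-1, 785)) = Add(-10073, -785) = -10858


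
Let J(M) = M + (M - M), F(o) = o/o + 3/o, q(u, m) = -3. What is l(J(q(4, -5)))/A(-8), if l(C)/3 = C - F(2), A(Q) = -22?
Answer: ¾ ≈ 0.75000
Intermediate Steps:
F(o) = 1 + 3/o
J(M) = M (J(M) = M + 0 = M)
l(C) = -15/2 + 3*C (l(C) = 3*(C - (3 + 2)/2) = 3*(C - 5/2) = 3*(-5/2 + C) = -15/2 + 3*C)
l(J(q(4, -5)))/A(-8) = (-15/2 + 3*(-3))/(-22) = (-15/2 - 9)*(-1/22) = -33/2*(-1/22) = ¾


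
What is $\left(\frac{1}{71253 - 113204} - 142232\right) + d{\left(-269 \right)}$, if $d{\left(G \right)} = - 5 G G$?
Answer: $- \frac{21144856188}{41951} \approx -5.0404 \cdot 10^{5}$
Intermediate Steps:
$d{\left(G \right)} = - 5 G^{2}$
$\left(\frac{1}{71253 - 113204} - 142232\right) + d{\left(-269 \right)} = \left(\frac{1}{71253 - 113204} - 142232\right) - 5 \left(-269\right)^{2} = \left(\frac{1}{-41951} - 142232\right) - 361805 = \left(- \frac{1}{41951} - 142232\right) - 361805 = - \frac{5966774633}{41951} - 361805 = - \frac{21144856188}{41951}$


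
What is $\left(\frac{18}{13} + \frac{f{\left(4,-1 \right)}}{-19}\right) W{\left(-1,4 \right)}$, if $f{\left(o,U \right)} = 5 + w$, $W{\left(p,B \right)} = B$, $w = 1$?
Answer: $\frac{1056}{247} \approx 4.2753$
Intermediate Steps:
$f{\left(o,U \right)} = 6$ ($f{\left(o,U \right)} = 5 + 1 = 6$)
$\left(\frac{18}{13} + \frac{f{\left(4,-1 \right)}}{-19}\right) W{\left(-1,4 \right)} = \left(\frac{18}{13} + \frac{6}{-19}\right) 4 = \left(18 \cdot \frac{1}{13} + 6 \left(- \frac{1}{19}\right)\right) 4 = \left(\frac{18}{13} - \frac{6}{19}\right) 4 = \frac{264}{247} \cdot 4 = \frac{1056}{247}$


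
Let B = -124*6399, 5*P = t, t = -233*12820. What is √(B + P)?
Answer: 2*I*√347722 ≈ 1179.4*I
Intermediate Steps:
t = -2987060
P = -597412 (P = (⅕)*(-2987060) = -597412)
B = -793476
√(B + P) = √(-793476 - 597412) = √(-1390888) = 2*I*√347722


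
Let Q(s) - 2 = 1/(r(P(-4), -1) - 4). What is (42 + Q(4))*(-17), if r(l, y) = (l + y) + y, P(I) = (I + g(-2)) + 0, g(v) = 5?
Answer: -3723/5 ≈ -744.60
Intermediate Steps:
P(I) = 5 + I (P(I) = (I + 5) + 0 = (5 + I) + 0 = 5 + I)
r(l, y) = l + 2*y
Q(s) = 9/5 (Q(s) = 2 + 1/(((5 - 4) + 2*(-1)) - 4) = 2 + 1/((1 - 2) - 4) = 2 + 1/(-1 - 4) = 2 + 1/(-5) = 2 - ⅕ = 9/5)
(42 + Q(4))*(-17) = (42 + 9/5)*(-17) = (219/5)*(-17) = -3723/5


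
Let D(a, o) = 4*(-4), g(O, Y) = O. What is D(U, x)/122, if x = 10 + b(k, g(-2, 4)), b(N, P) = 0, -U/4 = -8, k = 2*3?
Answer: -8/61 ≈ -0.13115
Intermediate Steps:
k = 6
U = 32 (U = -4*(-8) = 32)
x = 10 (x = 10 + 0 = 10)
D(a, o) = -16
D(U, x)/122 = -16/122 = -16*1/122 = -8/61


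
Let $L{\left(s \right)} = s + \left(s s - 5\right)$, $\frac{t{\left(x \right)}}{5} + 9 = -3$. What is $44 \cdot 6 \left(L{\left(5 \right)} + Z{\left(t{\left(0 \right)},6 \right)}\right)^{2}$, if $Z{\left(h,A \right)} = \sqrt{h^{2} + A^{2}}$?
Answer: $1124904 + 79200 \sqrt{101} \approx 1.9209 \cdot 10^{6}$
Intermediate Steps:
$t{\left(x \right)} = -60$ ($t{\left(x \right)} = -45 + 5 \left(-3\right) = -45 - 15 = -60$)
$Z{\left(h,A \right)} = \sqrt{A^{2} + h^{2}}$
$L{\left(s \right)} = -5 + s + s^{2}$ ($L{\left(s \right)} = s + \left(s^{2} - 5\right) = s + \left(-5 + s^{2}\right) = -5 + s + s^{2}$)
$44 \cdot 6 \left(L{\left(5 \right)} + Z{\left(t{\left(0 \right)},6 \right)}\right)^{2} = 44 \cdot 6 \left(\left(-5 + 5 + 5^{2}\right) + \sqrt{6^{2} + \left(-60\right)^{2}}\right)^{2} = 264 \left(\left(-5 + 5 + 25\right) + \sqrt{36 + 3600}\right)^{2} = 264 \left(25 + \sqrt{3636}\right)^{2} = 264 \left(25 + 6 \sqrt{101}\right)^{2}$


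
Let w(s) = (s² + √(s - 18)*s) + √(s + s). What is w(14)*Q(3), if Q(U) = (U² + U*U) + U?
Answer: 4116 + 42*√7 + 588*I ≈ 4227.1 + 588.0*I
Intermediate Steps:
Q(U) = U + 2*U² (Q(U) = (U² + U²) + U = 2*U² + U = U + 2*U²)
w(s) = s² + s*√(-18 + s) + √2*√s (w(s) = (s² + √(-18 + s)*s) + √(2*s) = (s² + s*√(-18 + s)) + √2*√s = s² + s*√(-18 + s) + √2*√s)
w(14)*Q(3) = (14² + 14*√(-18 + 14) + √2*√14)*(3*(1 + 2*3)) = (196 + 14*√(-4) + 2*√7)*(3*(1 + 6)) = (196 + 14*(2*I) + 2*√7)*(3*7) = (196 + 28*I + 2*√7)*21 = (196 + 2*√7 + 28*I)*21 = 4116 + 42*√7 + 588*I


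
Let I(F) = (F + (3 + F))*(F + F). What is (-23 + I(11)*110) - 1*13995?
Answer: 46482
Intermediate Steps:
I(F) = 2*F*(3 + 2*F) (I(F) = (3 + 2*F)*(2*F) = 2*F*(3 + 2*F))
(-23 + I(11)*110) - 1*13995 = (-23 + (2*11*(3 + 2*11))*110) - 1*13995 = (-23 + (2*11*(3 + 22))*110) - 13995 = (-23 + (2*11*25)*110) - 13995 = (-23 + 550*110) - 13995 = (-23 + 60500) - 13995 = 60477 - 13995 = 46482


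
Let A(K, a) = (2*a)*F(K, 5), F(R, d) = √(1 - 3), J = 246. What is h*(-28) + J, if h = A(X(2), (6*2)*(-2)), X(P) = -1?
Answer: 246 + 1344*I*√2 ≈ 246.0 + 1900.7*I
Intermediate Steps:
F(R, d) = I*√2 (F(R, d) = √(-2) = I*√2)
A(K, a) = 2*I*a*√2 (A(K, a) = (2*a)*(I*√2) = 2*I*a*√2)
h = -48*I*√2 (h = 2*I*((6*2)*(-2))*√2 = 2*I*(12*(-2))*√2 = 2*I*(-24)*√2 = -48*I*√2 ≈ -67.882*I)
h*(-28) + J = -48*I*√2*(-28) + 246 = 1344*I*√2 + 246 = 246 + 1344*I*√2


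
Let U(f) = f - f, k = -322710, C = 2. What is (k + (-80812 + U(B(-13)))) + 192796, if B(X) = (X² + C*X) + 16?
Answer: -210726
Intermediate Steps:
B(X) = 16 + X² + 2*X (B(X) = (X² + 2*X) + 16 = 16 + X² + 2*X)
U(f) = 0
(k + (-80812 + U(B(-13)))) + 192796 = (-322710 + (-80812 + 0)) + 192796 = (-322710 - 80812) + 192796 = -403522 + 192796 = -210726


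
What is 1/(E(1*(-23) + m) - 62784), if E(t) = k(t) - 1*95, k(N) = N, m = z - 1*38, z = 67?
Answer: -1/62873 ≈ -1.5905e-5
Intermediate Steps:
m = 29 (m = 67 - 1*38 = 67 - 38 = 29)
E(t) = -95 + t (E(t) = t - 1*95 = t - 95 = -95 + t)
1/(E(1*(-23) + m) - 62784) = 1/((-95 + (1*(-23) + 29)) - 62784) = 1/((-95 + (-23 + 29)) - 62784) = 1/((-95 + 6) - 62784) = 1/(-89 - 62784) = 1/(-62873) = -1/62873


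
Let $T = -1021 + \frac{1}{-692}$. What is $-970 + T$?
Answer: $- \frac{1377773}{692} \approx -1991.0$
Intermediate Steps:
$T = - \frac{706533}{692}$ ($T = -1021 - \frac{1}{692} = - \frac{706533}{692} \approx -1021.0$)
$-970 + T = -970 - \frac{706533}{692} = - \frac{1377773}{692}$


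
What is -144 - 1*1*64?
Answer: -208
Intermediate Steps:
-144 - 1*1*64 = -144 - 1*64 = -144 - 64 = -208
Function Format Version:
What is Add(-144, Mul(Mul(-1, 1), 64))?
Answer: -208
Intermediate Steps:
Add(-144, Mul(Mul(-1, 1), 64)) = Add(-144, Mul(-1, 64)) = Add(-144, -64) = -208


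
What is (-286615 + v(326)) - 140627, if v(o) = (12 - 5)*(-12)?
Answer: -427326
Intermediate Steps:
v(o) = -84 (v(o) = 7*(-12) = -84)
(-286615 + v(326)) - 140627 = (-286615 - 84) - 140627 = -286699 - 140627 = -427326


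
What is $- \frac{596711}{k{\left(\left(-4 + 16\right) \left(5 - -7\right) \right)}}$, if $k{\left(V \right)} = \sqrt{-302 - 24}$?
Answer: $\frac{596711 i \sqrt{326}}{326} \approx 33049.0 i$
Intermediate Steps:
$k{\left(V \right)} = i \sqrt{326}$ ($k{\left(V \right)} = \sqrt{-326} = i \sqrt{326}$)
$- \frac{596711}{k{\left(\left(-4 + 16\right) \left(5 - -7\right) \right)}} = - \frac{596711}{i \sqrt{326}} = - 596711 \left(- \frac{i \sqrt{326}}{326}\right) = \frac{596711 i \sqrt{326}}{326}$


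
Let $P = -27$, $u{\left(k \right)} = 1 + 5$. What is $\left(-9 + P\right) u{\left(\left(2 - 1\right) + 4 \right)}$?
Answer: $-216$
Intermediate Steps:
$u{\left(k \right)} = 6$
$\left(-9 + P\right) u{\left(\left(2 - 1\right) + 4 \right)} = \left(-9 - 27\right) 6 = \left(-36\right) 6 = -216$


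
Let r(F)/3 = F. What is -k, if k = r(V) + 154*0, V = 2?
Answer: -6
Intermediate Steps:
r(F) = 3*F
k = 6 (k = 3*2 + 154*0 = 6 + 0 = 6)
-k = -1*6 = -6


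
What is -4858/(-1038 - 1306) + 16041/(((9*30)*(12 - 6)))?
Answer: 947293/79110 ≈ 11.974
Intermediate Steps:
-4858/(-1038 - 1306) + 16041/(((9*30)*(12 - 6))) = -4858/(-2344) + 16041/((270*6)) = -4858*(-1/2344) + 16041/1620 = 2429/1172 + 16041*(1/1620) = 2429/1172 + 5347/540 = 947293/79110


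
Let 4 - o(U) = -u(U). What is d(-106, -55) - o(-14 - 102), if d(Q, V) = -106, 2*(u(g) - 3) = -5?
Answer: -221/2 ≈ -110.50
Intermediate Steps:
u(g) = ½ (u(g) = 3 + (½)*(-5) = 3 - 5/2 = ½)
o(U) = 9/2 (o(U) = 4 - (-1)/2 = 4 - 1*(-½) = 4 + ½ = 9/2)
d(-106, -55) - o(-14 - 102) = -106 - 1*9/2 = -106 - 9/2 = -221/2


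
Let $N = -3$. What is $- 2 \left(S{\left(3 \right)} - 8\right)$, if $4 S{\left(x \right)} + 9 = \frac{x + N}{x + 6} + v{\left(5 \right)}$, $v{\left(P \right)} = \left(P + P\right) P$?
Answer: $- \frac{9}{2} \approx -4.5$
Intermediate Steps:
$v{\left(P \right)} = 2 P^{2}$ ($v{\left(P \right)} = 2 P P = 2 P^{2}$)
$S{\left(x \right)} = \frac{41}{4} + \frac{-3 + x}{4 \left(6 + x\right)}$ ($S{\left(x \right)} = - \frac{9}{4} + \frac{\frac{x - 3}{x + 6} + 2 \cdot 5^{2}}{4} = - \frac{9}{4} + \frac{\frac{-3 + x}{6 + x} + 2 \cdot 25}{4} = - \frac{9}{4} + \frac{\frac{-3 + x}{6 + x} + 50}{4} = - \frac{9}{4} + \frac{50 + \frac{-3 + x}{6 + x}}{4} = - \frac{9}{4} + \left(\frac{25}{2} + \frac{-3 + x}{4 \left(6 + x\right)}\right) = \frac{41}{4} + \frac{-3 + x}{4 \left(6 + x\right)}$)
$- 2 \left(S{\left(3 \right)} - 8\right) = - 2 \left(\frac{3 \left(81 + 14 \cdot 3\right)}{4 \left(6 + 3\right)} - 8\right) = - 2 \left(\frac{3 \left(81 + 42\right)}{4 \cdot 9} - 8\right) = - 2 \left(\frac{3}{4} \cdot \frac{1}{9} \cdot 123 - 8\right) = - 2 \left(\frac{41}{4} - 8\right) = \left(-2\right) \frac{9}{4} = - \frac{9}{2}$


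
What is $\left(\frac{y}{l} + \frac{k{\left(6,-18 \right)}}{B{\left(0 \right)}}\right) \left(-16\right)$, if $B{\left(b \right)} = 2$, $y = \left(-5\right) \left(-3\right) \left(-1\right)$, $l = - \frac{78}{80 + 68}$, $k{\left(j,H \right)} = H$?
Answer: $- \frac{4048}{13} \approx -311.38$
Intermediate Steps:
$l = - \frac{39}{74}$ ($l = - \frac{78}{148} = \left(-78\right) \frac{1}{148} = - \frac{39}{74} \approx -0.52703$)
$y = -15$ ($y = 15 \left(-1\right) = -15$)
$\left(\frac{y}{l} + \frac{k{\left(6,-18 \right)}}{B{\left(0 \right)}}\right) \left(-16\right) = \left(- \frac{15}{- \frac{39}{74}} - \frac{18}{2}\right) \left(-16\right) = \left(\left(-15\right) \left(- \frac{74}{39}\right) - 9\right) \left(-16\right) = \left(\frac{370}{13} - 9\right) \left(-16\right) = \frac{253}{13} \left(-16\right) = - \frac{4048}{13}$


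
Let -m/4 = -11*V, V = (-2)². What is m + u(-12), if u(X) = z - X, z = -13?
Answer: 175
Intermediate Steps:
V = 4
u(X) = -13 - X
m = 176 (m = -(-44)*4 = -4*(-44) = 176)
m + u(-12) = 176 + (-13 - 1*(-12)) = 176 + (-13 + 12) = 176 - 1 = 175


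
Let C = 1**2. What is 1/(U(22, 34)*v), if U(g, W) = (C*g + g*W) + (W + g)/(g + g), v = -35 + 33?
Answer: -11/16968 ≈ -0.00064828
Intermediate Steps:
C = 1
v = -2
U(g, W) = g + W*g + (W + g)/(2*g) (U(g, W) = (1*g + g*W) + (W + g)/(g + g) = (g + W*g) + (W + g)/((2*g)) = (g + W*g) + (W + g)*(1/(2*g)) = (g + W*g) + (W + g)/(2*g) = g + W*g + (W + g)/(2*g))
1/(U(22, 34)*v) = 1/((1/2 + 22 + 34*22 + (1/2)*34/22)*(-2)) = 1/((1/2 + 22 + 748 + (1/2)*34*(1/22))*(-2)) = 1/((1/2 + 22 + 748 + 17/22)*(-2)) = 1/((8484/11)*(-2)) = 1/(-16968/11) = -11/16968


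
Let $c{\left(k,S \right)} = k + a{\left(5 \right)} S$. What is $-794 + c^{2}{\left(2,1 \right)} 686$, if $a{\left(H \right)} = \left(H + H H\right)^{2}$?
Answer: $558131550$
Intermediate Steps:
$a{\left(H \right)} = \left(H + H^{2}\right)^{2}$
$c{\left(k,S \right)} = k + 900 S$ ($c{\left(k,S \right)} = k + 5^{2} \left(1 + 5\right)^{2} S = k + 25 \cdot 6^{2} S = k + 25 \cdot 36 S = k + 900 S$)
$-794 + c^{2}{\left(2,1 \right)} 686 = -794 + \left(2 + 900 \cdot 1\right)^{2} \cdot 686 = -794 + \left(2 + 900\right)^{2} \cdot 686 = -794 + 902^{2} \cdot 686 = -794 + 813604 \cdot 686 = -794 + 558132344 = 558131550$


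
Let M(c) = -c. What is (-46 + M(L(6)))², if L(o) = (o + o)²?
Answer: 36100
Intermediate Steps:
L(o) = 4*o² (L(o) = (2*o)² = 4*o²)
(-46 + M(L(6)))² = (-46 - 4*6²)² = (-46 - 4*36)² = (-46 - 1*144)² = (-46 - 144)² = (-190)² = 36100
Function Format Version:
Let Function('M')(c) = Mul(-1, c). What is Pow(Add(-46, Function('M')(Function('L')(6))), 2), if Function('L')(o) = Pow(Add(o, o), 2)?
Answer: 36100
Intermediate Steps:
Function('L')(o) = Mul(4, Pow(o, 2)) (Function('L')(o) = Pow(Mul(2, o), 2) = Mul(4, Pow(o, 2)))
Pow(Add(-46, Function('M')(Function('L')(6))), 2) = Pow(Add(-46, Mul(-1, Mul(4, Pow(6, 2)))), 2) = Pow(Add(-46, Mul(-1, Mul(4, 36))), 2) = Pow(Add(-46, Mul(-1, 144)), 2) = Pow(Add(-46, -144), 2) = Pow(-190, 2) = 36100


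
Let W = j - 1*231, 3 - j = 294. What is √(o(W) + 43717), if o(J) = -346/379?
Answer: 3*√697713607/379 ≈ 209.08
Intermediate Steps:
j = -291 (j = 3 - 1*294 = 3 - 294 = -291)
W = -522 (W = -291 - 1*231 = -291 - 231 = -522)
o(J) = -346/379 (o(J) = -346*1/379 = -346/379)
√(o(W) + 43717) = √(-346/379 + 43717) = √(16568397/379) = 3*√697713607/379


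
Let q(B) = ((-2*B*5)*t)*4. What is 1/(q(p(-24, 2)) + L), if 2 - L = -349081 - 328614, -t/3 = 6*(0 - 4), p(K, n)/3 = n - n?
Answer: 1/677697 ≈ 1.4756e-6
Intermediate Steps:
p(K, n) = 0 (p(K, n) = 3*(n - n) = 3*0 = 0)
t = 72 (t = -18*(0 - 4) = -18*(-4) = -3*(-24) = 72)
q(B) = -2880*B (q(B) = ((-2*B*5)*72)*4 = (-10*B*72)*4 = -720*B*4 = -2880*B)
L = 677697 (L = 2 - (-349081 - 328614) = 2 - 1*(-677695) = 2 + 677695 = 677697)
1/(q(p(-24, 2)) + L) = 1/(-2880*0 + 677697) = 1/(0 + 677697) = 1/677697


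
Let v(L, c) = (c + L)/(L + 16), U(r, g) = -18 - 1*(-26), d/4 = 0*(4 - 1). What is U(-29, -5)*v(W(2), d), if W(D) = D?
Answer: 8/9 ≈ 0.88889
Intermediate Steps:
d = 0 (d = 4*(0*(4 - 1)) = 4*(0*3) = 4*0 = 0)
U(r, g) = 8 (U(r, g) = -18 + 26 = 8)
v(L, c) = (L + c)/(16 + L)
U(-29, -5)*v(W(2), d) = 8*((2 + 0)/(16 + 2)) = 8*(2/18) = 8*((1/18)*2) = 8*(1/9) = 8/9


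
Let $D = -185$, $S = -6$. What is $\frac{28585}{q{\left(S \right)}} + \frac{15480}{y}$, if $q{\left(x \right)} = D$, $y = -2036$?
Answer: $- \frac{3053143}{18833} \approx -162.12$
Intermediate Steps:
$q{\left(x \right)} = -185$
$\frac{28585}{q{\left(S \right)}} + \frac{15480}{y} = \frac{28585}{-185} + \frac{15480}{-2036} = 28585 \left(- \frac{1}{185}\right) + 15480 \left(- \frac{1}{2036}\right) = - \frac{5717}{37} - \frac{3870}{509} = - \frac{3053143}{18833}$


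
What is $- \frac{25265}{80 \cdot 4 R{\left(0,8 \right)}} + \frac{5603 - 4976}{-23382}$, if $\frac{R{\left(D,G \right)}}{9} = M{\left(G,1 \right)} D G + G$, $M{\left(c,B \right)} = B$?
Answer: $- \frac{747151}{665088} \approx -1.1234$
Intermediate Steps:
$R{\left(D,G \right)} = 9 G + 9 D G$ ($R{\left(D,G \right)} = 9 \left(1 D G + G\right) = 9 \left(D G + G\right) = 9 \left(G + D G\right) = 9 G + 9 D G$)
$- \frac{25265}{80 \cdot 4 R{\left(0,8 \right)}} + \frac{5603 - 4976}{-23382} = - \frac{25265}{80 \cdot 4 \cdot 9 \cdot 8 \left(1 + 0\right)} + \frac{5603 - 4976}{-23382} = - \frac{25265}{320 \cdot 9 \cdot 8 \cdot 1} + \left(5603 - 4976\right) \left(- \frac{1}{23382}\right) = - \frac{25265}{320 \cdot 72} + 627 \left(- \frac{1}{23382}\right) = - \frac{25265}{23040} - \frac{209}{7794} = \left(-25265\right) \frac{1}{23040} - \frac{209}{7794} = - \frac{5053}{4608} - \frac{209}{7794} = - \frac{747151}{665088}$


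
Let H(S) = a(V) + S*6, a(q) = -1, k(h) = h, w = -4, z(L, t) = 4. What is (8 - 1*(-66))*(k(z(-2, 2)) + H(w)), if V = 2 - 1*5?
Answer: -1554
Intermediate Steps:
V = -3 (V = 2 - 5 = -3)
H(S) = -1 + 6*S (H(S) = -1 + S*6 = -1 + 6*S)
(8 - 1*(-66))*(k(z(-2, 2)) + H(w)) = (8 - 1*(-66))*(4 + (-1 + 6*(-4))) = (8 + 66)*(4 + (-1 - 24)) = 74*(4 - 25) = 74*(-21) = -1554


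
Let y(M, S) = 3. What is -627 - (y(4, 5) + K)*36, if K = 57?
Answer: -2787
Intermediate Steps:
-627 - (y(4, 5) + K)*36 = -627 - (3 + 57)*36 = -627 - 60*36 = -627 - 1*2160 = -627 - 2160 = -2787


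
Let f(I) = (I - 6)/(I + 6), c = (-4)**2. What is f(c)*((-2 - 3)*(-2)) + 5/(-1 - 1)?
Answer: 45/22 ≈ 2.0455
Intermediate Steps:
c = 16
f(I) = (-6 + I)/(6 + I)
f(c)*((-2 - 3)*(-2)) + 5/(-1 - 1) = ((-6 + 16)/(6 + 16))*((-2 - 3)*(-2)) + 5/(-1 - 1) = (10/22)*(-5*(-2)) + 5/(-2) = ((1/22)*10)*10 + 5*(-1/2) = (5/11)*10 - 5/2 = 50/11 - 5/2 = 45/22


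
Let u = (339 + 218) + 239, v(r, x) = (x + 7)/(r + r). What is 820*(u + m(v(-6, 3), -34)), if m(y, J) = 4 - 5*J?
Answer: 795400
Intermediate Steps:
v(r, x) = (7 + x)/(2*r) (v(r, x) = (7 + x)/((2*r)) = (7 + x)*(1/(2*r)) = (7 + x)/(2*r))
u = 796 (u = 557 + 239 = 796)
820*(u + m(v(-6, 3), -34)) = 820*(796 + (4 - 5*(-34))) = 820*(796 + (4 + 170)) = 820*(796 + 174) = 820*970 = 795400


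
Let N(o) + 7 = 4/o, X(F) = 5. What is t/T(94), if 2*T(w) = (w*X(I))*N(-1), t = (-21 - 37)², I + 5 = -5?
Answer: -3364/2585 ≈ -1.3014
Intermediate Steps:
I = -10 (I = -5 - 5 = -10)
t = 3364 (t = (-58)² = 3364)
N(o) = -7 + 4/o
T(w) = -55*w/2 (T(w) = ((w*5)*(-7 + 4/(-1)))/2 = ((5*w)*(-7 + 4*(-1)))/2 = ((5*w)*(-7 - 4))/2 = ((5*w)*(-11))/2 = (-55*w)/2 = -55*w/2)
t/T(94) = 3364/((-55/2*94)) = 3364/(-2585) = 3364*(-1/2585) = -3364/2585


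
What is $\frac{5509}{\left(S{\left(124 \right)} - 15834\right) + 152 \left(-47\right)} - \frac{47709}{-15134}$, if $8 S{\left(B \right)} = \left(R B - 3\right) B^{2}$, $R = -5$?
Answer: $\frac{29069963525}{9234645728} \approx 3.1479$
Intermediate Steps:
$S{\left(B \right)} = \frac{B^{2} \left(-3 - 5 B\right)}{8}$ ($S{\left(B \right)} = \frac{\left(- 5 B - 3\right) B^{2}}{8} = \frac{\left(-3 - 5 B\right) B^{2}}{8} = \frac{B^{2} \left(-3 - 5 B\right)}{8}$)
$\frac{5509}{\left(S{\left(124 \right)} - 15834\right) + 152 \left(-47\right)} - \frac{47709}{-15134} = \frac{5509}{\left(\frac{124^{2} \left(-3 - 620\right)}{8} - 15834\right) + 152 \left(-47\right)} - \frac{47709}{-15134} = \frac{5509}{\left(\frac{1}{8} \cdot 15376 \left(-3 - 620\right) - 15834\right) - 7144} - - \frac{47709}{15134} = \frac{5509}{\left(\frac{1}{8} \cdot 15376 \left(-623\right) - 15834\right) - 7144} + \frac{47709}{15134} = \frac{5509}{\left(-1197406 - 15834\right) - 7144} + \frac{47709}{15134} = \frac{5509}{-1213240 - 7144} + \frac{47709}{15134} = \frac{5509}{-1220384} + \frac{47709}{15134} = 5509 \left(- \frac{1}{1220384}\right) + \frac{47709}{15134} = - \frac{5509}{1220384} + \frac{47709}{15134} = \frac{29069963525}{9234645728}$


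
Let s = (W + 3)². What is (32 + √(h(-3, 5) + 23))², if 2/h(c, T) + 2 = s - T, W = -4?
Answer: 3140/3 + 128*√51/3 ≈ 1351.4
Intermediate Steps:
s = 1 (s = (-4 + 3)² = (-1)² = 1)
h(c, T) = 2/(-1 - T) (h(c, T) = 2/(-2 + (1 - T)) = 2/(-1 - T))
(32 + √(h(-3, 5) + 23))² = (32 + √(-2/(1 + 5) + 23))² = (32 + √(-2/6 + 23))² = (32 + √(-2*⅙ + 23))² = (32 + √(-⅓ + 23))² = (32 + √(68/3))² = (32 + 2*√51/3)²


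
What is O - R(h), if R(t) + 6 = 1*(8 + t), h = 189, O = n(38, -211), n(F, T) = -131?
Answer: -322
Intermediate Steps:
O = -131
R(t) = 2 + t (R(t) = -6 + 1*(8 + t) = -6 + (8 + t) = 2 + t)
O - R(h) = -131 - (2 + 189) = -131 - 1*191 = -131 - 191 = -322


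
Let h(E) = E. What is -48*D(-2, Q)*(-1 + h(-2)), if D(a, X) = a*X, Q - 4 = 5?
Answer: -2592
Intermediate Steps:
Q = 9 (Q = 4 + 5 = 9)
D(a, X) = X*a
-48*D(-2, Q)*(-1 + h(-2)) = -48*9*(-2)*(-1 - 2) = -(-864)*(-3) = -48*54 = -2592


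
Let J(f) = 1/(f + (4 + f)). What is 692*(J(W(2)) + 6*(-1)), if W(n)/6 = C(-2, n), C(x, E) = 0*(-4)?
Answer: -3979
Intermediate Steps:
C(x, E) = 0
W(n) = 0 (W(n) = 6*0 = 0)
J(f) = 1/(4 + 2*f)
692*(J(W(2)) + 6*(-1)) = 692*(1/(2*(2 + 0)) + 6*(-1)) = 692*((1/2)/2 - 6) = 692*((1/2)*(1/2) - 6) = 692*(1/4 - 6) = 692*(-23/4) = -3979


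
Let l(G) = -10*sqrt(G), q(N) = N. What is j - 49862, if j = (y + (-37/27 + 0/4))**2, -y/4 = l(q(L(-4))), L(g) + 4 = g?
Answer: -45679229/729 - 5920*I*sqrt(2)/27 ≈ -62660.0 - 310.08*I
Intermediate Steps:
L(g) = -4 + g
y = 80*I*sqrt(2) (y = -(-40)*sqrt(-4 - 4) = -(-40)*sqrt(-8) = -(-40)*2*I*sqrt(2) = -(-80)*I*sqrt(2) = 80*I*sqrt(2) ≈ 113.14*I)
j = (-37/27 + 80*I*sqrt(2))**2 (j = (80*I*sqrt(2) + (-37/27 + 0/4))**2 = (80*I*sqrt(2) + (-37*1/27 + 0*(1/4)))**2 = (80*I*sqrt(2) + (-37/27 + 0))**2 = (80*I*sqrt(2) - 37/27)**2 = (-37/27 + 80*I*sqrt(2))**2 ≈ -12798.0 - 310.08*I)
j - 49862 = (37 - 2160*I*sqrt(2))**2/729 - 49862 = -49862 + (37 - 2160*I*sqrt(2))**2/729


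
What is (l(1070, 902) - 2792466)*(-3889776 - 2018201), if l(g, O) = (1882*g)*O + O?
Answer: -10714718406883932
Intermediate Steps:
l(g, O) = O + 1882*O*g (l(g, O) = 1882*O*g + O = O + 1882*O*g)
(l(1070, 902) - 2792466)*(-3889776 - 2018201) = (902*(1 + 1882*1070) - 2792466)*(-3889776 - 2018201) = (902*(1 + 2013740) - 2792466)*(-5907977) = (902*2013741 - 2792466)*(-5907977) = (1816394382 - 2792466)*(-5907977) = 1813601916*(-5907977) = -10714718406883932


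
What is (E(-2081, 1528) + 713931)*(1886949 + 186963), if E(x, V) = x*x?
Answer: 10461832492704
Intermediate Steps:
E(x, V) = x²
(E(-2081, 1528) + 713931)*(1886949 + 186963) = ((-2081)² + 713931)*(1886949 + 186963) = (4330561 + 713931)*2073912 = 5044492*2073912 = 10461832492704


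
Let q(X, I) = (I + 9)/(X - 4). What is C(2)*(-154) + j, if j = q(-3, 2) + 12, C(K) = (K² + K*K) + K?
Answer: -10707/7 ≈ -1529.6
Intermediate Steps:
q(X, I) = (9 + I)/(-4 + X)
C(K) = K + 2*K² (C(K) = (K² + K²) + K = 2*K² + K = K + 2*K²)
j = 73/7 (j = (9 + 2)/(-4 - 3) + 12 = 11/(-7) + 12 = -⅐*11 + 12 = -11/7 + 12 = 73/7 ≈ 10.429)
C(2)*(-154) + j = (2*(1 + 2*2))*(-154) + 73/7 = (2*(1 + 4))*(-154) + 73/7 = (2*5)*(-154) + 73/7 = 10*(-154) + 73/7 = -1540 + 73/7 = -10707/7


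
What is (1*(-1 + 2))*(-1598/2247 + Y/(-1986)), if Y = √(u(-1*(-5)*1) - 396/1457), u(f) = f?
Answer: -1598/2247 - 83*√1457/2893602 ≈ -0.71227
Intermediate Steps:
Y = 83*√1457/1457 (Y = √(-1*(-5)*1 - 396/1457) = √(5*1 - 396*1/1457) = √(5 - 396/1457) = √(6889/1457) = 83*√1457/1457 ≈ 2.1744)
(1*(-1 + 2))*(-1598/2247 + Y/(-1986)) = (1*(-1 + 2))*(-1598/2247 + (83*√1457/1457)/(-1986)) = (1*1)*(-1598*1/2247 + (83*√1457/1457)*(-1/1986)) = 1*(-1598/2247 - 83*√1457/2893602) = -1598/2247 - 83*√1457/2893602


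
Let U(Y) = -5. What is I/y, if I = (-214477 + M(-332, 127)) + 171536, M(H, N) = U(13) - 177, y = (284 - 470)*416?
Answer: 43123/77376 ≈ 0.55732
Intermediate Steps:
y = -77376 (y = -186*416 = -77376)
M(H, N) = -182 (M(H, N) = -5 - 177 = -182)
I = -43123 (I = (-214477 - 182) + 171536 = -214659 + 171536 = -43123)
I/y = -43123/(-77376) = -43123*(-1/77376) = 43123/77376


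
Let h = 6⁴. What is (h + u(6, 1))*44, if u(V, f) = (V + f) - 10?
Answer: 56892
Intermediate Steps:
u(V, f) = -10 + V + f
h = 1296
(h + u(6, 1))*44 = (1296 + (-10 + 6 + 1))*44 = (1296 - 3)*44 = 1293*44 = 56892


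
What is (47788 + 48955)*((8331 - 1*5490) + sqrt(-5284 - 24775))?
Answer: 274846863 + 96743*I*sqrt(30059) ≈ 2.7485e+8 + 1.6773e+7*I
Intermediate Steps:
(47788 + 48955)*((8331 - 1*5490) + sqrt(-5284 - 24775)) = 96743*((8331 - 5490) + sqrt(-30059)) = 96743*(2841 + I*sqrt(30059)) = 274846863 + 96743*I*sqrt(30059)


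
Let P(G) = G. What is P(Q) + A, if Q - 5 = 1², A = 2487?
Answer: 2493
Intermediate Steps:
Q = 6 (Q = 5 + 1² = 5 + 1 = 6)
P(Q) + A = 6 + 2487 = 2493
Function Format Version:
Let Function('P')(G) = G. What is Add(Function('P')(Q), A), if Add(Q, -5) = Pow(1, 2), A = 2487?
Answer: 2493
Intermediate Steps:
Q = 6 (Q = Add(5, Pow(1, 2)) = Add(5, 1) = 6)
Add(Function('P')(Q), A) = Add(6, 2487) = 2493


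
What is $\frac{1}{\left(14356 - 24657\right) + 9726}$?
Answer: $- \frac{1}{575} \approx -0.0017391$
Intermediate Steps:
$\frac{1}{\left(14356 - 24657\right) + 9726} = \frac{1}{-10301 + 9726} = \frac{1}{-575} = - \frac{1}{575}$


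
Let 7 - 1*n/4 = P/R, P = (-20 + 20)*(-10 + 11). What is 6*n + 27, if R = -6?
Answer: 195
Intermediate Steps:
P = 0 (P = 0*1 = 0)
n = 28 (n = 28 - 0/(-6) = 28 - 0*(-1)/6 = 28 - 4*0 = 28 + 0 = 28)
6*n + 27 = 6*28 + 27 = 168 + 27 = 195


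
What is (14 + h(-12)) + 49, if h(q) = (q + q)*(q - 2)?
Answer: 399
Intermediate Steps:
h(q) = 2*q*(-2 + q) (h(q) = (2*q)*(-2 + q) = 2*q*(-2 + q))
(14 + h(-12)) + 49 = (14 + 2*(-12)*(-2 - 12)) + 49 = (14 + 2*(-12)*(-14)) + 49 = (14 + 336) + 49 = 350 + 49 = 399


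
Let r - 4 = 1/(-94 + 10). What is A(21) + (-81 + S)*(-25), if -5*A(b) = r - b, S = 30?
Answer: 536929/420 ≈ 1278.4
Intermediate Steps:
r = 335/84 (r = 4 + 1/(-94 + 10) = 4 + 1/(-84) = 4 - 1/84 = 335/84 ≈ 3.9881)
A(b) = -67/84 + b/5 (A(b) = -(335/84 - b)/5 = -67/84 + b/5)
A(21) + (-81 + S)*(-25) = (-67/84 + (⅕)*21) + (-81 + 30)*(-25) = (-67/84 + 21/5) - 51*(-25) = 1429/420 + 1275 = 536929/420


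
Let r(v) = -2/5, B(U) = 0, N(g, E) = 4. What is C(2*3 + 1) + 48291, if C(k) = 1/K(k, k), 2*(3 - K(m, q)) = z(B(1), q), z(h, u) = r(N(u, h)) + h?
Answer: 772661/16 ≈ 48291.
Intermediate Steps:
r(v) = -⅖ (r(v) = -2*⅕ = -⅖)
z(h, u) = -⅖ + h
K(m, q) = 16/5 (K(m, q) = 3 - (-⅖ + 0)/2 = 3 - ½*(-⅖) = 3 + ⅕ = 16/5)
C(k) = 5/16 (C(k) = 1/(16/5) = 5/16)
C(2*3 + 1) + 48291 = 5/16 + 48291 = 772661/16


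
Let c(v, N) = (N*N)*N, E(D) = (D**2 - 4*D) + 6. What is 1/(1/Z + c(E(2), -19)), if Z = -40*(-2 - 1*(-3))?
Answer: -40/274361 ≈ -0.00014579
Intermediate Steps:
E(D) = 6 + D**2 - 4*D
c(v, N) = N**3 (c(v, N) = N**2*N = N**3)
Z = -40 (Z = -40*(-2 + 3) = -40*1 = -40)
1/(1/Z + c(E(2), -19)) = 1/(1/(-40) + (-19)**3) = 1/(-1/40 - 6859) = 1/(-274361/40) = -40/274361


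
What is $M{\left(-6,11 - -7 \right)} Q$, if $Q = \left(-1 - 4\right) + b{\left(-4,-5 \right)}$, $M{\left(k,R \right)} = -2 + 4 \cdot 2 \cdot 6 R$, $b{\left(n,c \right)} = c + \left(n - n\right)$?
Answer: $-8620$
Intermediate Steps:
$b{\left(n,c \right)} = c$ ($b{\left(n,c \right)} = c + 0 = c$)
$M{\left(k,R \right)} = -2 + 48 R$ ($M{\left(k,R \right)} = -2 + 4 \cdot 12 R = -2 + 48 R$)
$Q = -10$ ($Q = \left(-1 - 4\right) - 5 = -5 - 5 = -10$)
$M{\left(-6,11 - -7 \right)} Q = \left(-2 + 48 \left(11 - -7\right)\right) \left(-10\right) = \left(-2 + 48 \left(11 + 7\right)\right) \left(-10\right) = \left(-2 + 48 \cdot 18\right) \left(-10\right) = \left(-2 + 864\right) \left(-10\right) = 862 \left(-10\right) = -8620$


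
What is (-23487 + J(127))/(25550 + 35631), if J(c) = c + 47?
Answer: -23313/61181 ≈ -0.38105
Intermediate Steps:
J(c) = 47 + c
(-23487 + J(127))/(25550 + 35631) = (-23487 + (47 + 127))/(25550 + 35631) = (-23487 + 174)/61181 = -23313*1/61181 = -23313/61181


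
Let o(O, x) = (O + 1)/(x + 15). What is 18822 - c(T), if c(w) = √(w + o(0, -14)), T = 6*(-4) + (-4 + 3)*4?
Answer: 18822 - 3*I*√3 ≈ 18822.0 - 5.1962*I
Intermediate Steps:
o(O, x) = (1 + O)/(15 + x)
T = -28 (T = -24 - 1*4 = -24 - 4 = -28)
c(w) = √(1 + w) (c(w) = √(w + (1 + 0)/(15 - 14)) = √(w + 1/1) = √(w + 1*1) = √(w + 1) = √(1 + w))
18822 - c(T) = 18822 - √(1 - 28) = 18822 - √(-27) = 18822 - 3*I*√3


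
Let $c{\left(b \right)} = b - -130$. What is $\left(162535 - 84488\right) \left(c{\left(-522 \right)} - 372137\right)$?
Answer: $-29074770863$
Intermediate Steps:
$c{\left(b \right)} = 130 + b$ ($c{\left(b \right)} = b + 130 = 130 + b$)
$\left(162535 - 84488\right) \left(c{\left(-522 \right)} - 372137\right) = \left(162535 - 84488\right) \left(\left(130 - 522\right) - 372137\right) = 78047 \left(-392 - 372137\right) = 78047 \left(-372529\right) = -29074770863$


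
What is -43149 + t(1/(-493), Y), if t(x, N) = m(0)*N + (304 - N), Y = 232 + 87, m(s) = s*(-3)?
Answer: -43164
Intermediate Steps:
m(s) = -3*s
Y = 319
t(x, N) = 304 - N (t(x, N) = (-3*0)*N + (304 - N) = 0*N + (304 - N) = 0 + (304 - N) = 304 - N)
-43149 + t(1/(-493), Y) = -43149 + (304 - 1*319) = -43149 + (304 - 319) = -43149 - 15 = -43164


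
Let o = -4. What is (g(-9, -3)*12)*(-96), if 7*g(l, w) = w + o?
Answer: 1152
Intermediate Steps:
g(l, w) = -4/7 + w/7 (g(l, w) = (w - 4)/7 = (-4 + w)/7 = -4/7 + w/7)
(g(-9, -3)*12)*(-96) = ((-4/7 + (1/7)*(-3))*12)*(-96) = ((-4/7 - 3/7)*12)*(-96) = -1*12*(-96) = -12*(-96) = 1152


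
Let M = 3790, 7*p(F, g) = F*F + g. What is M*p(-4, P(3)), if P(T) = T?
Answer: 72010/7 ≈ 10287.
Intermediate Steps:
p(F, g) = g/7 + F**2/7 (p(F, g) = (F*F + g)/7 = (F**2 + g)/7 = (g + F**2)/7 = g/7 + F**2/7)
M*p(-4, P(3)) = 3790*((1/7)*3 + (1/7)*(-4)**2) = 3790*(3/7 + (1/7)*16) = 3790*(3/7 + 16/7) = 3790*(19/7) = 72010/7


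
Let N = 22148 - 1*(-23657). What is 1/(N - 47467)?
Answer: -1/1662 ≈ -0.00060168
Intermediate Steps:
N = 45805 (N = 22148 + 23657 = 45805)
1/(N - 47467) = 1/(45805 - 47467) = 1/(-1662) = -1/1662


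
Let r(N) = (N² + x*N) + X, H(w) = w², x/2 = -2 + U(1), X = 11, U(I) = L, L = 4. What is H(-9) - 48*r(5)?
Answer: -2607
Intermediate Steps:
U(I) = 4
x = 4 (x = 2*(-2 + 4) = 2*2 = 4)
r(N) = 11 + N² + 4*N (r(N) = (N² + 4*N) + 11 = 11 + N² + 4*N)
H(-9) - 48*r(5) = (-9)² - 48*(11 + 5² + 4*5) = 81 - 48*(11 + 25 + 20) = 81 - 48*56 = 81 - 2688 = -2607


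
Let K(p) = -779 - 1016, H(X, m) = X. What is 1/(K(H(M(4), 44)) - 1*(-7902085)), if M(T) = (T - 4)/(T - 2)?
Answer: 1/7900290 ≈ 1.2658e-7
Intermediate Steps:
M(T) = (-4 + T)/(-2 + T)
K(p) = -1795
1/(K(H(M(4), 44)) - 1*(-7902085)) = 1/(-1795 - 1*(-7902085)) = 1/(-1795 + 7902085) = 1/7900290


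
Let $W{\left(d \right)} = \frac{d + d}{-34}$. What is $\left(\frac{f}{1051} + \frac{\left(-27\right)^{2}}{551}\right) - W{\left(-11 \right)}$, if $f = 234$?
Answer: $\frac{8846810}{9844717} \approx 0.89863$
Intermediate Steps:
$W{\left(d \right)} = - \frac{d}{17}$ ($W{\left(d \right)} = 2 d \left(- \frac{1}{34}\right) = - \frac{d}{17}$)
$\left(\frac{f}{1051} + \frac{\left(-27\right)^{2}}{551}\right) - W{\left(-11 \right)} = \left(\frac{234}{1051} + \frac{\left(-27\right)^{2}}{551}\right) - \left(- \frac{1}{17}\right) \left(-11\right) = \left(234 \cdot \frac{1}{1051} + 729 \cdot \frac{1}{551}\right) - \frac{11}{17} = \left(\frac{234}{1051} + \frac{729}{551}\right) - \frac{11}{17} = \frac{895113}{579101} - \frac{11}{17} = \frac{8846810}{9844717}$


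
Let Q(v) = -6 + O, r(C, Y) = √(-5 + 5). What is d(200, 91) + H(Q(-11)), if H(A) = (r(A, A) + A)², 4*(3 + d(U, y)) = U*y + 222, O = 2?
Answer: 9237/2 ≈ 4618.5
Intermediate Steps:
r(C, Y) = 0 (r(C, Y) = √0 = 0)
Q(v) = -4 (Q(v) = -6 + 2 = -4)
d(U, y) = 105/2 + U*y/4 (d(U, y) = -3 + (U*y + 222)/4 = -3 + (222 + U*y)/4 = -3 + (111/2 + U*y/4) = 105/2 + U*y/4)
H(A) = A² (H(A) = (0 + A)² = A²)
d(200, 91) + H(Q(-11)) = (105/2 + (¼)*200*91) + (-4)² = (105/2 + 4550) + 16 = 9205/2 + 16 = 9237/2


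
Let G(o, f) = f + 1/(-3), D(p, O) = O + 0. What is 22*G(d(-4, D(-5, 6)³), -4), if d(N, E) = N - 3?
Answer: -286/3 ≈ -95.333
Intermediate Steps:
D(p, O) = O
d(N, E) = -3 + N
G(o, f) = -⅓ + f (G(o, f) = f - ⅓ = -⅓ + f)
22*G(d(-4, D(-5, 6)³), -4) = 22*(-⅓ - 4) = 22*(-13/3) = -286/3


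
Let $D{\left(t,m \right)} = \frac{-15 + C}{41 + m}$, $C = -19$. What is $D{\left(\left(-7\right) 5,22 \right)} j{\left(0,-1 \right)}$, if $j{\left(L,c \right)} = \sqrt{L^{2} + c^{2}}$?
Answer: $- \frac{34}{63} \approx -0.53968$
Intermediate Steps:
$D{\left(t,m \right)} = - \frac{34}{41 + m}$ ($D{\left(t,m \right)} = \frac{-15 - 19}{41 + m} = - \frac{34}{41 + m}$)
$D{\left(\left(-7\right) 5,22 \right)} j{\left(0,-1 \right)} = - \frac{34}{41 + 22} \sqrt{0^{2} + \left(-1\right)^{2}} = - \frac{34}{63} \sqrt{0 + 1} = \left(-34\right) \frac{1}{63} \sqrt{1} = \left(- \frac{34}{63}\right) 1 = - \frac{34}{63}$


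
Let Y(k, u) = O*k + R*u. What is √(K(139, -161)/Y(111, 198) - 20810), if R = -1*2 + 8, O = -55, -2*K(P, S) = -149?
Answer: I*√90648426/66 ≈ 144.26*I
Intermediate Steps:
K(P, S) = 149/2 (K(P, S) = -½*(-149) = 149/2)
R = 6 (R = -2 + 8 = 6)
Y(k, u) = -55*k + 6*u
√(K(139, -161)/Y(111, 198) - 20810) = √(149/(2*(-55*111 + 6*198)) - 20810) = √(149/(2*(-6105 + 1188)) - 20810) = √((149/2)/(-4917) - 20810) = √((149/2)*(-1/4917) - 20810) = √(-1/66 - 20810) = √(-1373461/66) = I*√90648426/66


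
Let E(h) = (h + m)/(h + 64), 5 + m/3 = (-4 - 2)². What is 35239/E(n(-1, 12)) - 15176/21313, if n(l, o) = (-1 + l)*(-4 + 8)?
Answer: 42057443232/1811605 ≈ 23216.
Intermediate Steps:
m = 93 (m = -15 + 3*(-4 - 2)² = -15 + 3*(-6)² = -15 + 3*36 = -15 + 108 = 93)
n(l, o) = -4 + 4*l (n(l, o) = (-1 + l)*4 = -4 + 4*l)
E(h) = (93 + h)/(64 + h) (E(h) = (h + 93)/(h + 64) = (93 + h)/(64 + h))
35239/E(n(-1, 12)) - 15176/21313 = 35239/(((93 + (-4 + 4*(-1)))/(64 + (-4 + 4*(-1))))) - 15176/21313 = 35239/(((93 + (-4 - 4))/(64 + (-4 - 4)))) - 15176*1/21313 = 35239/(((93 - 8)/(64 - 8))) - 15176/21313 = 35239/((85/56)) - 15176/21313 = 35239/(((1/56)*85)) - 15176/21313 = 35239/(85/56) - 15176/21313 = 35239*(56/85) - 15176/21313 = 1973384/85 - 15176/21313 = 42057443232/1811605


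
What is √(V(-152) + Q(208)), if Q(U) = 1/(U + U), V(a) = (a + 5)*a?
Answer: √241672730/104 ≈ 149.48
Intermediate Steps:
V(a) = a*(5 + a) (V(a) = (5 + a)*a = a*(5 + a))
Q(U) = 1/(2*U)
√(V(-152) + Q(208)) = √(-152*(5 - 152) + (½)/208) = √(-152*(-147) + (½)*(1/208)) = √(22344 + 1/416) = √(9295105/416) = √241672730/104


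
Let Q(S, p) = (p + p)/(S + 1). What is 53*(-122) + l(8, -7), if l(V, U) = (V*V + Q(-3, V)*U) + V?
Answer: -6338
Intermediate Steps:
Q(S, p) = 2*p/(1 + S) (Q(S, p) = (2*p)/(1 + S) = 2*p/(1 + S))
l(V, U) = V + V² - U*V (l(V, U) = (V*V + (2*V/(1 - 3))*U) + V = (V² + (2*V/(-2))*U) + V = (V² + (2*V*(-½))*U) + V = (V² + (-V)*U) + V = (V² - U*V) + V = V + V² - U*V)
53*(-122) + l(8, -7) = 53*(-122) + 8*(1 + 8 - 1*(-7)) = -6466 + 8*(1 + 8 + 7) = -6466 + 8*16 = -6466 + 128 = -6338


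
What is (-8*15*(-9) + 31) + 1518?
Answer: 2629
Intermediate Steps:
(-8*15*(-9) + 31) + 1518 = (-120*(-9) + 31) + 1518 = (1080 + 31) + 1518 = 1111 + 1518 = 2629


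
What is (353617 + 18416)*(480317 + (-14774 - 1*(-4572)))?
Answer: 174898293795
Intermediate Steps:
(353617 + 18416)*(480317 + (-14774 - 1*(-4572))) = 372033*(480317 + (-14774 + 4572)) = 372033*(480317 - 10202) = 372033*470115 = 174898293795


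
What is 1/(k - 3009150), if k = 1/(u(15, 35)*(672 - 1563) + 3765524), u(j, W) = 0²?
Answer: -3765524/11331026544599 ≈ -3.3232e-7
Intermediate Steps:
u(j, W) = 0
k = 1/3765524 (k = 1/(0*(672 - 1563) + 3765524) = 1/(0*(-891) + 3765524) = 1/(0 + 3765524) = 1/3765524 ≈ 2.6557e-7)
1/(k - 3009150) = 1/(1/3765524 - 3009150) = 1/(-11331026544599/3765524) = -3765524/11331026544599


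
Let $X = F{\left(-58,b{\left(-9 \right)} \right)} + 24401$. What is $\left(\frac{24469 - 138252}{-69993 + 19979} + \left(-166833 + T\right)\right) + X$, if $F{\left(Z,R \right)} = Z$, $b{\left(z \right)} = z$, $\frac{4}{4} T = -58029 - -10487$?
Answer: $- \frac{9504146665}{50014} \approx -1.9003 \cdot 10^{5}$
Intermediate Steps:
$T = -47542$ ($T = -58029 - -10487 = -58029 + 10487 = -47542$)
$X = 24343$ ($X = -58 + 24401 = 24343$)
$\left(\frac{24469 - 138252}{-69993 + 19979} + \left(-166833 + T\right)\right) + X = \left(\frac{24469 - 138252}{-69993 + 19979} - 214375\right) + 24343 = \left(- \frac{113783}{-50014} - 214375\right) + 24343 = \left(\left(-113783\right) \left(- \frac{1}{50014}\right) - 214375\right) + 24343 = \left(\frac{113783}{50014} - 214375\right) + 24343 = - \frac{10721637467}{50014} + 24343 = - \frac{9504146665}{50014}$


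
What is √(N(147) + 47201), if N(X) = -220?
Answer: √46981 ≈ 216.75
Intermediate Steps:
√(N(147) + 47201) = √(-220 + 47201) = √46981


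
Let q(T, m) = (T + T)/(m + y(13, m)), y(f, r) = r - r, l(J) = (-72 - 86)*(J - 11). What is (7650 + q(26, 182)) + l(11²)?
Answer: -68108/7 ≈ -9729.7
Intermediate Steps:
l(J) = 1738 - 158*J (l(J) = -158*(-11 + J) = 1738 - 158*J)
y(f, r) = 0
q(T, m) = 2*T/m (q(T, m) = (T + T)/(m + 0) = (2*T)/m = 2*T/m)
(7650 + q(26, 182)) + l(11²) = (7650 + 2*26/182) + (1738 - 158*11²) = (7650 + 2*26*(1/182)) + (1738 - 158*121) = (7650 + 2/7) + (1738 - 19118) = 53552/7 - 17380 = -68108/7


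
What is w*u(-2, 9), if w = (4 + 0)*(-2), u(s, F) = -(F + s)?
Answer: 56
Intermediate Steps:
u(s, F) = -F - s
w = -8 (w = 4*(-2) = -8)
w*u(-2, 9) = -8*(-1*9 - 1*(-2)) = -8*(-9 + 2) = -8*(-7) = 56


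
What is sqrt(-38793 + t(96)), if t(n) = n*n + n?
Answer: I*sqrt(29481) ≈ 171.7*I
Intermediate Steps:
t(n) = n + n**2 (t(n) = n**2 + n = n + n**2)
sqrt(-38793 + t(96)) = sqrt(-38793 + 96*(1 + 96)) = sqrt(-38793 + 96*97) = sqrt(-38793 + 9312) = sqrt(-29481) = I*sqrt(29481)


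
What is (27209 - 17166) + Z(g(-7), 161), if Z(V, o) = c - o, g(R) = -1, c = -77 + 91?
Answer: 9896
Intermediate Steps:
c = 14
Z(V, o) = 14 - o
(27209 - 17166) + Z(g(-7), 161) = (27209 - 17166) + (14 - 1*161) = 10043 + (14 - 161) = 10043 - 147 = 9896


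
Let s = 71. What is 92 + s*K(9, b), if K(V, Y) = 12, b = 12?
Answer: 944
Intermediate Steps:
92 + s*K(9, b) = 92 + 71*12 = 92 + 852 = 944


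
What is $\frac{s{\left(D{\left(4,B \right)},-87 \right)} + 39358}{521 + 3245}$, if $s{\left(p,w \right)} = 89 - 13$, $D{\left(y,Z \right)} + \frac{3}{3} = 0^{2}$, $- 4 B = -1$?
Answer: $\frac{19717}{1883} \approx 10.471$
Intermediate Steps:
$B = \frac{1}{4}$ ($B = \left(- \frac{1}{4}\right) \left(-1\right) = \frac{1}{4} \approx 0.25$)
$D{\left(y,Z \right)} = -1$ ($D{\left(y,Z \right)} = -1 + 0^{2} = -1 + 0 = -1$)
$s{\left(p,w \right)} = 76$
$\frac{s{\left(D{\left(4,B \right)},-87 \right)} + 39358}{521 + 3245} = \frac{76 + 39358}{521 + 3245} = \frac{39434}{3766} = 39434 \cdot \frac{1}{3766} = \frac{19717}{1883}$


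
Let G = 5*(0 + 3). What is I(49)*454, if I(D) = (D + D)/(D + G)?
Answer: 11123/16 ≈ 695.19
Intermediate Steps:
G = 15 (G = 5*3 = 15)
I(D) = 2*D/(15 + D) (I(D) = (D + D)/(D + 15) = (2*D)/(15 + D) = 2*D/(15 + D))
I(49)*454 = (2*49/(15 + 49))*454 = (2*49/64)*454 = (2*49*(1/64))*454 = (49/32)*454 = 11123/16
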